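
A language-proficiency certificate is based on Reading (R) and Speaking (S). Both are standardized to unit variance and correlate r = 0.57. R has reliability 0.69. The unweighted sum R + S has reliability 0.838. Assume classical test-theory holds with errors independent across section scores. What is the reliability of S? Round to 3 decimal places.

Var(R+S) = 2 + 2·0.57 = 3.140.
True-score variance = ρ_R + ρ_S + 2·0.57, so 0.838 = (0.69 + ρ_S + 1.14) / 3.140.
ρ_S = 0.838·3.140 − 0.69 − 1.14 = 0.801.

0.801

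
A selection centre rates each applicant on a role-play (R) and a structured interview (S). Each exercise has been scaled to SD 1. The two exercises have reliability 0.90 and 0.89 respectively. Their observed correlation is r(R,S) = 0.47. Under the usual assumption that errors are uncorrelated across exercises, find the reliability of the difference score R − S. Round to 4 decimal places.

Var(R−S) = 1 + 1 − 2·0.47 = 2 − 0.94 = 1.06.
Because errors are independent across components, Cov(Tᵢ,Tⱼ) = Cov(Xᵢ,Xⱼ); the off-diagonal part of the true-score variance is the same as above.
True-score variance = [0.90 + 0.89] − 0.94 = 1.79 − 0.94 = 0.85.
Reliability = 0.85 / 1.06 = 0.8019.

0.8019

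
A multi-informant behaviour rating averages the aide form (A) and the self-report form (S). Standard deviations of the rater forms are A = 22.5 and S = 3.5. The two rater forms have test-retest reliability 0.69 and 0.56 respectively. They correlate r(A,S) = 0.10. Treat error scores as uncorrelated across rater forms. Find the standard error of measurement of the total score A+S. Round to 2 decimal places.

Var(total) = 518.5 + 15.75 = 534.25.
True-score variance = 356.173 + 15.75 = 371.923, so reliability = 0.6962.
Error variance = 534.25 − 371.923 = 162.327; SEM = √162.327 = 12.74.

12.74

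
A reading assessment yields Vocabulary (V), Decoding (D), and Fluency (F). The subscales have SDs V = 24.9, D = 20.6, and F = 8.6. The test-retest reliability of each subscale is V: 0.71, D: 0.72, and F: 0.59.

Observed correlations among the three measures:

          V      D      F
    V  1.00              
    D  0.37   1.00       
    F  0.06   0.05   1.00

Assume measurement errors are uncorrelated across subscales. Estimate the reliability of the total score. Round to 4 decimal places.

0.7866

Var(V+D+F) = 24.9² + 20.6² + 8.6² + 2·[24.9·20.6·0.37 + 24.9·8.6·0.06 + 20.6·8.6·0.05] = 1118.33 + 422.988 = 1541.32.
Under uncorrelated errors the observed covariances equal the true-score covariances, so only the own-variance terms attenuate.
True-score variance = [24.9²·0.71 + 20.6²·0.72 + 8.6²·0.59] + 422.988 = 789.383 + 422.988 = 1212.37.
Reliability = 1212.37 / 1541.32 = 0.7866.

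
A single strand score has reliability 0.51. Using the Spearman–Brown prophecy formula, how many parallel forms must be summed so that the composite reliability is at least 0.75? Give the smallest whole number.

3

k ≥ ρ*(1−ρ₁)/(ρ₁(1−ρ*)) = 0.75·0.49 / (0.51·0.25) = 2.882.
Smallest integer k = 3.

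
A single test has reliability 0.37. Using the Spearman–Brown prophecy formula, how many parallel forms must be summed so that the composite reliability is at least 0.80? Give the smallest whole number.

k ≥ ρ*(1−ρ₁)/(ρ₁(1−ρ*)) = 0.80·0.63 / (0.37·0.20) = 6.811.
Smallest integer k = 7.

7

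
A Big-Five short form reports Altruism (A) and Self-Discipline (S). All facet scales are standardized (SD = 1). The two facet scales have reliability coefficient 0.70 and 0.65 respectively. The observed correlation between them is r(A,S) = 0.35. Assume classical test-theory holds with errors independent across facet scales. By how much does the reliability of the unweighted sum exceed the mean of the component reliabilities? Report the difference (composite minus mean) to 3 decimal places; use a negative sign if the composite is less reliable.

0.084

Var(sum) = 2 + 0.7 = 2.7; true-score variance = 1.35 + 0.7 = 2.05; composite reliability = 0.7593.
Mean component reliability = 0.6750.
Difference = 0.7593 − 0.6750 = 0.084.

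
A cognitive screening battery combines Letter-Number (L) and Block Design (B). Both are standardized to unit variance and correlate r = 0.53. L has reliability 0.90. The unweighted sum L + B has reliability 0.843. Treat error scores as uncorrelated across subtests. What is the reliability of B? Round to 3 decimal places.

Var(L+B) = 2 + 2·0.53 = 3.060.
True-score variance = ρ_L + ρ_B + 2·0.53, so 0.843 = (0.90 + ρ_B + 1.06) / 3.060.
ρ_B = 0.843·3.060 − 0.90 − 1.06 = 0.620.

0.620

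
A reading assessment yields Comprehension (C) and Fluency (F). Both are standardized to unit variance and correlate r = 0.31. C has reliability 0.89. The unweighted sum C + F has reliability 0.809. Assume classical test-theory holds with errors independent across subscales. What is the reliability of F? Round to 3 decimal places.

0.610

Var(C+F) = 2 + 2·0.31 = 2.620.
True-score variance = ρ_C + ρ_F + 2·0.31, so 0.809 = (0.89 + ρ_F + 0.62) / 2.620.
ρ_F = 0.809·2.620 − 0.89 − 0.62 = 0.610.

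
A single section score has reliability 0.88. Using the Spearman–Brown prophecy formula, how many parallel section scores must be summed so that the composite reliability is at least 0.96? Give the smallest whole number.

4

k ≥ ρ*(1−ρ₁)/(ρ₁(1−ρ*)) = 0.96·0.12 / (0.88·0.04) = 3.273.
Smallest integer k = 4.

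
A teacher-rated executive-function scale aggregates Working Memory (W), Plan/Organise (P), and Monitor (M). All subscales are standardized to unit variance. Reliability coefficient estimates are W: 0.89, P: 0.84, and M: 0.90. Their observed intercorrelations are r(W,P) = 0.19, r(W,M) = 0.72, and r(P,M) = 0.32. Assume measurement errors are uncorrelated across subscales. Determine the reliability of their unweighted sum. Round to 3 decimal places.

0.932

Var(W+P+M) = 3 + 2·[0.19 + 0.72 + 0.32] = 3 + 2.46 = 5.46.
With uncorrelated errors the cross-covariances are all true-score covariance, so they carry over unchanged; only the diagonal terms shrink to ρᵢσᵢ².
True-score variance = [0.89 + 0.84 + 0.90] + 2.46 = 2.63 + 2.46 = 5.09.
Reliability = 5.09 / 5.46 = 0.932.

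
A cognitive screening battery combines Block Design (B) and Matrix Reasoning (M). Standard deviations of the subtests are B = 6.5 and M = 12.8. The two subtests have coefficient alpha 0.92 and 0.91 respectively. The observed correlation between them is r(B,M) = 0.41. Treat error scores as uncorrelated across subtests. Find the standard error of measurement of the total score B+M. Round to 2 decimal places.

4.26

Var(total) = 206.09 + 68.224 = 274.314.
True-score variance = 187.964 + 68.224 = 256.188, so reliability = 0.9339.
Error variance = 274.314 − 256.188 = 18.1256; SEM = √18.1256 = 4.26.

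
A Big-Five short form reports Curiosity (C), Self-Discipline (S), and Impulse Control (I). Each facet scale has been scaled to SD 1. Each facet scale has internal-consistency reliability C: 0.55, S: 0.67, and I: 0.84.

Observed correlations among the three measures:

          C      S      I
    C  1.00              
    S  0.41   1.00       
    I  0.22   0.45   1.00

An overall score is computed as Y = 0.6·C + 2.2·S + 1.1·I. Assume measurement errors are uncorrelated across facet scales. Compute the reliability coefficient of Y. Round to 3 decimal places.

Var(Y) = 0.6² + 2.2² + 1.1² + 2·[1.32·0.41 + 0.66·0.22 + 2.42·0.45] = 6.41 + 3.5508 = 9.9608.
With uncorrelated errors the cross-covariances are all true-score covariance, so they carry over unchanged; only the diagonal terms shrink to ρᵢσᵢ².
True-score variance = [0.6²·0.55 + 2.2²·0.67 + 1.1²·0.84] + 3.5508 = 4.4572 + 3.5508 = 8.008.
Reliability = 8.008 / 9.9608 = 0.804.

0.804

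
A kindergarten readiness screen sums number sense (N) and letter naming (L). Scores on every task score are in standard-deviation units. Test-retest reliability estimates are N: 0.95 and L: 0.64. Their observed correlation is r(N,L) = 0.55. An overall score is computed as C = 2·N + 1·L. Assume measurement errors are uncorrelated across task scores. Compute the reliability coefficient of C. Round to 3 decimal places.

0.922

Var(C) = 2² + 1 + 2·[2·0.55] = 5 + 2.2 = 7.2.
Under uncorrelated errors the observed covariances equal the true-score covariances, so only the own-variance terms attenuate.
True-score variance = [2²·0.95 + 0.64] + 2.2 = 4.44 + 2.2 = 6.64.
Reliability = 6.64 / 7.2 = 0.922.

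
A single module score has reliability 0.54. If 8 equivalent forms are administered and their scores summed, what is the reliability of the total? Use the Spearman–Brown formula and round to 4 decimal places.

ρ_k = kρ / (1 + (k−1)ρ) = 8·0.54 / (1 + 7·0.54) = 4.320 / 4.780 = 0.9038.

0.9038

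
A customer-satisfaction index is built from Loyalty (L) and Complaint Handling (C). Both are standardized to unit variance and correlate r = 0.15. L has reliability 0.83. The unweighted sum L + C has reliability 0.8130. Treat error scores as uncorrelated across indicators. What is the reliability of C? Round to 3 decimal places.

Var(L+C) = 2 + 2·0.15 = 2.300.
True-score variance = ρ_L + ρ_C + 2·0.15, so 0.8130 = (0.83 + ρ_C + 0.30) / 2.300.
ρ_C = 0.8130·2.300 − 0.83 − 0.30 = 0.740.

0.740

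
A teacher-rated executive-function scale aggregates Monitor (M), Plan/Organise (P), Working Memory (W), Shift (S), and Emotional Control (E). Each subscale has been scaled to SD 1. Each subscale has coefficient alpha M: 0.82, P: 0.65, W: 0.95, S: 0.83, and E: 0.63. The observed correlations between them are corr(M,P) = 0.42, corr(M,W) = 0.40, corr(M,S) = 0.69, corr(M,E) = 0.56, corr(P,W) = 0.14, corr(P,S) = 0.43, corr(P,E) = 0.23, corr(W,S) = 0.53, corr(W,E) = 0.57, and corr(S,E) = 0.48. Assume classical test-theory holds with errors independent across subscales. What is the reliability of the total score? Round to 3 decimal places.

0.919

Var(M+P+W+S+E) = 5 + 2·[0.42 + 0.40 + 0.69 + 0.56 + 0.14 + 0.43 + 0.23 + 0.53 + 0.57 + 0.48] = 5 + 8.9 = 13.9.
Under uncorrelated errors the observed covariances equal the true-score covariances, so only the own-variance terms attenuate.
True-score variance = [0.82 + 0.65 + 0.95 + 0.83 + 0.63] + 8.9 = 3.88 + 8.9 = 12.78.
Reliability = 12.78 / 13.9 = 0.919.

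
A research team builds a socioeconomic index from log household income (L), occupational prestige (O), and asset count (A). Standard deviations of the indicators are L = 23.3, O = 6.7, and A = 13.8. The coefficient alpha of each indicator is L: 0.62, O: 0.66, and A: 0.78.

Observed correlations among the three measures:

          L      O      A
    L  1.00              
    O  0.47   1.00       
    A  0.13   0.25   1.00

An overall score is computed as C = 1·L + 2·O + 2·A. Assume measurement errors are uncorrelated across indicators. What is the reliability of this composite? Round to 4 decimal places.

0.7958

Var(C) = 23.3² + 2²·6.7² + 2²·13.8² + 2·[2·23.3·6.7·0.47 + 2·23.3·13.8·0.13 + 4·6.7·13.8·0.25] = 1484.21 + 645.608 = 2129.82.
Because errors are independent across components, Cov(Tᵢ,Tⱼ) = Cov(Xᵢ,Xⱼ); the off-diagonal part of the true-score variance is the same as above.
True-score variance = [23.3²·0.62 + 2²·6.7²·0.66 + 2²·13.8²·0.78] + 645.608 = 1049.27 + 645.608 = 1694.88.
Reliability = 1694.88 / 2129.82 = 0.7958.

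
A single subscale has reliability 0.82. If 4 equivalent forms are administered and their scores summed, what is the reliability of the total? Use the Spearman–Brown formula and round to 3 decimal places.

0.948

ρ_k = kρ / (1 + (k−1)ρ) = 4·0.82 / (1 + 3·0.82) = 3.280 / 3.460 = 0.948.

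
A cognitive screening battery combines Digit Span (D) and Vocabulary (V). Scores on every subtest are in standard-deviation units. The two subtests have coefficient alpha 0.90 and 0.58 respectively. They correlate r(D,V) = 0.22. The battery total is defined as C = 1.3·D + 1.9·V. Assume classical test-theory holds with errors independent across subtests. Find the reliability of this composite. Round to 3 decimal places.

Var(C) = 1.3² + 1.9² + 2·[2.47·0.22] = 5.3 + 1.0868 = 6.3868.
Because errors are independent across components, Cov(Tᵢ,Tⱼ) = Cov(Xᵢ,Xⱼ); the off-diagonal part of the true-score variance is the same as above.
True-score variance = [1.3²·0.90 + 1.9²·0.58] + 1.0868 = 3.6148 + 1.0868 = 4.7016.
Reliability = 4.7016 / 6.3868 = 0.736.

0.736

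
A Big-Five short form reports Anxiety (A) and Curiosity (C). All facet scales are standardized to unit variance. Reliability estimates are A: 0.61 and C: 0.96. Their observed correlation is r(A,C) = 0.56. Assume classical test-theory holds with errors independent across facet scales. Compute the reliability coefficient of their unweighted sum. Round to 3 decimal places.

0.862

Var(A+C) = 2 + 2·[0.56] = 2 + 1.12 = 3.12.
Under uncorrelated errors the observed covariances equal the true-score covariances, so only the own-variance terms attenuate.
True-score variance = [0.61 + 0.96] + 1.12 = 1.57 + 1.12 = 2.69.
Reliability = 2.69 / 3.12 = 0.862.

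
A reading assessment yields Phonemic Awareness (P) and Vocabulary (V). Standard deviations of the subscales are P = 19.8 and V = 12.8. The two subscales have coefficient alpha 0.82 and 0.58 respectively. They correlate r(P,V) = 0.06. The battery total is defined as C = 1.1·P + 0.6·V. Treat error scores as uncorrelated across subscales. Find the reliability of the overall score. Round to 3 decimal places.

Var(C) = 1.1²·19.8² + 0.6²·12.8² + 2·[0.66·19.8·12.8·0.06] = 533.351 + 20.0724 = 553.423.
Because errors are independent across components, Cov(Tᵢ,Tⱼ) = Cov(Xᵢ,Xⱼ); the off-diagonal part of the true-score variance is the same as above.
True-score variance = [1.1²·19.8²·0.82 + 0.6²·12.8²·0.58] + 20.0724 = 423.192 + 20.0724 = 443.264.
Reliability = 443.264 / 553.423 = 0.801.

0.801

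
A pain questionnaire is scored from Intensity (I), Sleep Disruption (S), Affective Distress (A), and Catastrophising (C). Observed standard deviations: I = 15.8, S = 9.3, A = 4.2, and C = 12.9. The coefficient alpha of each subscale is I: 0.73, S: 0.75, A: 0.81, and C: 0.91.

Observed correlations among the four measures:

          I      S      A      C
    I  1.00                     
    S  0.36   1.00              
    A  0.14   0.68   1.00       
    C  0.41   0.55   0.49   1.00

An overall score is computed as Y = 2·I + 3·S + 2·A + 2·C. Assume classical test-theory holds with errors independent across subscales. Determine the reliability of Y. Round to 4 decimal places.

Var(Y) = 2²·15.8² + 3²·9.3² + 2²·4.2² + 2²·12.9² + 2·[6·15.8·9.3·0.36 + 4·15.8·4.2·0.14 + 4·15.8·12.9·0.41 + 6·9.3·4.2·0.68 + 6·9.3·12.9·0.55 + 4·4.2·12.9·0.49] = 2513.17 + 2700.55 = 5213.72.
Under uncorrelated errors the observed covariances equal the true-score covariances, so only the own-variance terms attenuate.
True-score variance = [2²·15.8²·0.73 + 3²·9.3²·0.75 + 2²·4.2²·0.81 + 2²·12.9²·0.91] + 2700.55 = 1975.64 + 2700.55 = 4676.19.
Reliability = 4676.19 / 5213.72 = 0.8969.

0.8969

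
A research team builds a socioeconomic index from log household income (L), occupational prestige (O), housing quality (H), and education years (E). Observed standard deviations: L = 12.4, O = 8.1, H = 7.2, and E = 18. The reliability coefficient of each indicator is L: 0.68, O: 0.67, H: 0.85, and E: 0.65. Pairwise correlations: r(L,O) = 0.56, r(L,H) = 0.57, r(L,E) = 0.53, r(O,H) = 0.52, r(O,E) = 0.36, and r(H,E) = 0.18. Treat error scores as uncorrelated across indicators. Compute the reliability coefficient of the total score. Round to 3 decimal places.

0.847

Var(L+O+H+E) = 12.4² + 8.1² + 7.2² + 18² + 2·[12.4·8.1·0.56 + 12.4·7.2·0.57 + 12.4·18·0.53 + 8.1·7.2·0.52 + 8.1·18·0.36 + 7.2·18·0.18] = 595.21 + 663.149 = 1258.36.
Under uncorrelated errors the observed covariances equal the true-score covariances, so only the own-variance terms attenuate.
True-score variance = [12.4²·0.68 + 8.1²·0.67 + 7.2²·0.85 + 18²·0.65] + 663.149 = 403.18 + 663.149 = 1066.33.
Reliability = 1066.33 / 1258.36 = 0.847.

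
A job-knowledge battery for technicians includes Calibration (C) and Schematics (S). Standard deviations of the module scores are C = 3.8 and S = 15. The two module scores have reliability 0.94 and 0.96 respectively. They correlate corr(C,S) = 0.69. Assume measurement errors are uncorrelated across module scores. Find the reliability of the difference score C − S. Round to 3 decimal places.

0.939

Var(C−S) = 3.8² + 15² − 2·3.8·15·0.69 = 239.44 − 78.66 = 160.78.
With uncorrelated errors the cross-covariances are all true-score covariance, so they carry over unchanged; only the diagonal terms shrink to ρᵢσᵢ².
True-score variance = [3.8²·0.94 + 15²·0.96] − 78.66 = 229.574 − 78.66 = 150.914.
Reliability = 150.914 / 160.78 = 0.939.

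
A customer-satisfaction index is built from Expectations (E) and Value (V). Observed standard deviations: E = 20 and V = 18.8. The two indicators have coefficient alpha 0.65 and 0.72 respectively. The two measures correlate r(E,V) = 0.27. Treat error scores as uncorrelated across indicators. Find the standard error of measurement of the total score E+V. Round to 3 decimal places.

Var(total) = 753.44 + 203.04 = 956.48.
True-score variance = 514.477 + 203.04 = 717.517, so reliability = 0.7502.
Error variance = 956.48 − 717.517 = 238.963; SEM = √238.963 = 15.458.

15.458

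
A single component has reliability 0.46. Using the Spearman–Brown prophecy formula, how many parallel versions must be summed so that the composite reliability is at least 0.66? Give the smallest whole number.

3

k ≥ ρ*(1−ρ₁)/(ρ₁(1−ρ*)) = 0.66·0.54 / (0.46·0.34) = 2.279.
Smallest integer k = 3.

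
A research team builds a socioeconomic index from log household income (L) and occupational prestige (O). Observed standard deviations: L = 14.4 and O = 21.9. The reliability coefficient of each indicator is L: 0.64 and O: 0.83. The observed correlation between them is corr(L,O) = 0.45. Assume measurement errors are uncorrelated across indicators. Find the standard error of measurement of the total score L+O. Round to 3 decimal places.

12.497

Var(total) = 686.97 + 283.824 = 970.794.
True-score variance = 530.787 + 283.824 = 814.611, so reliability = 0.8391.
Error variance = 970.794 − 814.611 = 156.183; SEM = √156.183 = 12.497.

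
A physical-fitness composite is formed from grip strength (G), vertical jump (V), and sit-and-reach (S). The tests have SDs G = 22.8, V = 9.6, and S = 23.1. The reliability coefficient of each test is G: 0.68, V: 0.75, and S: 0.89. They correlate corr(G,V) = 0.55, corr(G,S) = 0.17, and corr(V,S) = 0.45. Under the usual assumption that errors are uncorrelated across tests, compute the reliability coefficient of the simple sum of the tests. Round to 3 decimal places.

Var(G+V+S) = 22.8² + 9.6² + 23.1² + 2·[22.8·9.6·0.55 + 22.8·23.1·0.17 + 9.6·23.1·0.45] = 1145.61 + 619.423 = 1765.03.
With uncorrelated errors the cross-covariances are all true-score covariance, so they carry over unchanged; only the diagonal terms shrink to ρᵢσᵢ².
True-score variance = [22.8²·0.68 + 9.6²·0.75 + 23.1²·0.89] + 619.423 = 897.524 + 619.423 = 1516.95.
Reliability = 1516.95 / 1765.03 = 0.859.

0.859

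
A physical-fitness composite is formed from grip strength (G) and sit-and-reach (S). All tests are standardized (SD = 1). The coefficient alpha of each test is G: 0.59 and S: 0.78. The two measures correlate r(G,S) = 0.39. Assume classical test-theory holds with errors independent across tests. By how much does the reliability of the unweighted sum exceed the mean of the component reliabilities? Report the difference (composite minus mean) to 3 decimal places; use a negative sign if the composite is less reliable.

Var(sum) = 2 + 0.78 = 2.78; true-score variance = 1.37 + 0.78 = 2.15; composite reliability = 0.7734.
Mean component reliability = 0.6850.
Difference = 0.7734 − 0.6850 = 0.088.

0.088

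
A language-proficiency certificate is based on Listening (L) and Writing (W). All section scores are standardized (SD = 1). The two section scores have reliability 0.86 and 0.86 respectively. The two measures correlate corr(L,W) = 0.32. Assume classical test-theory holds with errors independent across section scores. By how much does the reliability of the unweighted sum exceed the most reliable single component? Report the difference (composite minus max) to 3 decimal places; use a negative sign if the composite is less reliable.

0.034

Var(sum) = 2 + 0.64 = 2.64; true-score variance = 1.72 + 0.64 = 2.36; composite reliability = 0.8939.
Max component reliability = 0.8600.
Difference = 0.8939 − 0.8600 = 0.034.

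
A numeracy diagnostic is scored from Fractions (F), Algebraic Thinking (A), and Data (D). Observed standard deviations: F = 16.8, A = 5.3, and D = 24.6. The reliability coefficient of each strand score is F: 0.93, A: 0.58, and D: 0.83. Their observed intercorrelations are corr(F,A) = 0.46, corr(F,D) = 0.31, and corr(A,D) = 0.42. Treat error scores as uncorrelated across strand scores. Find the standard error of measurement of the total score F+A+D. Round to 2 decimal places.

Var(total) = 915.49 + 447.67 = 1363.16.
True-score variance = 781.058 + 447.67 = 1228.73, so reliability = 0.9014.
Error variance = 1363.16 − 1228.73 = 134.432; SEM = √134.432 = 11.59.

11.59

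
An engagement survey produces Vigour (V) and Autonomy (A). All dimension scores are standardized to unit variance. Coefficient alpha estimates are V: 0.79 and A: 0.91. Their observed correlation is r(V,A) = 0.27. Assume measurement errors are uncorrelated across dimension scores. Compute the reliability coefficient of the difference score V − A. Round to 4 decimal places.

Var(V−A) = 1 + 1 − 2·0.27 = 2 − 0.54 = 1.46.
With uncorrelated errors the cross-covariances are all true-score covariance, so they carry over unchanged; only the diagonal terms shrink to ρᵢσᵢ².
True-score variance = [0.79 + 0.91] − 0.54 = 1.7 − 0.54 = 1.16.
Reliability = 1.16 / 1.46 = 0.7945.

0.7945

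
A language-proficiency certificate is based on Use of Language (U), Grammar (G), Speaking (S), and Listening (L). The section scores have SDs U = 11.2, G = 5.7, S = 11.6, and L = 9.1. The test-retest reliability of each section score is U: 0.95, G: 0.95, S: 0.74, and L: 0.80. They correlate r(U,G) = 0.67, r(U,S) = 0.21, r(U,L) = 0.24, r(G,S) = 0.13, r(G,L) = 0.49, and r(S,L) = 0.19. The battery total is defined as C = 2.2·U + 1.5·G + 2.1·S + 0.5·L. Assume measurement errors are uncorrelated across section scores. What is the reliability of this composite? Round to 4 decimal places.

Var(C) = 2.2²·11.2² + 1.5²·5.7² + 2.1²·11.6² + 0.5²·9.1² + 2·[3.3·11.2·5.7·0.67 + 4.62·11.2·11.6·0.21 + 1.1·11.2·9.1·0.24 + 3.15·5.7·11.6·0.13 + 0.75·5.7·9.1·0.49 + 1.05·11.6·9.1·0.19] = 1294.34 + 722.606 = 2016.95.
Because errors are independent across components, Cov(Tᵢ,Tⱼ) = Cov(Xᵢ,Xⱼ); the off-diagonal part of the true-score variance is the same as above.
True-score variance = [2.2²·11.2²·0.95 + 1.5²·5.7²·0.95 + 2.1²·11.6²·0.74 + 0.5²·9.1²·0.80] + 722.606 = 1101.91 + 722.606 = 1824.51.
Reliability = 1824.51 / 2016.95 = 0.9046.

0.9046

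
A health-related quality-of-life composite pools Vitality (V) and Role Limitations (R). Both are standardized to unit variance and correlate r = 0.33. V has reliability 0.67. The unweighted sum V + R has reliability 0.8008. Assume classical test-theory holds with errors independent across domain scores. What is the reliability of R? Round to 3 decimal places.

0.800

Var(V+R) = 2 + 2·0.33 = 2.660.
True-score variance = ρ_V + ρ_R + 2·0.33, so 0.8008 = (0.67 + ρ_R + 0.66) / 2.660.
ρ_R = 0.8008·2.660 − 0.67 − 0.66 = 0.800.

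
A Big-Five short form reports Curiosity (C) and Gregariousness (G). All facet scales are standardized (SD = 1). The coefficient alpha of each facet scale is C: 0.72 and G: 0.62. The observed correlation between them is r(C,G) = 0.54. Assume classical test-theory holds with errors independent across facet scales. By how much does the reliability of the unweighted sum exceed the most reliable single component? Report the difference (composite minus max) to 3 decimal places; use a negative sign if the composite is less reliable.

0.066

Var(sum) = 2 + 1.08 = 3.08; true-score variance = 1.34 + 1.08 = 2.42; composite reliability = 0.7857.
Max component reliability = 0.7200.
Difference = 0.7857 − 0.7200 = 0.066.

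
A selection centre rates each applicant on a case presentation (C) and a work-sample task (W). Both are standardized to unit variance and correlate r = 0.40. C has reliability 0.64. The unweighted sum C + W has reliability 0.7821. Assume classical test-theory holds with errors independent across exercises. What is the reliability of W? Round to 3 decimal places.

0.750

Var(C+W) = 2 + 2·0.40 = 2.800.
True-score variance = ρ_C + ρ_W + 2·0.40, so 0.7821 = (0.64 + ρ_W + 0.80) / 2.800.
ρ_W = 0.7821·2.800 − 0.64 − 0.80 = 0.750.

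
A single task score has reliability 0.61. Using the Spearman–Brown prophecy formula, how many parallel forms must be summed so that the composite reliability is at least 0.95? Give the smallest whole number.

13

k ≥ ρ*(1−ρ₁)/(ρ₁(1−ρ*)) = 0.95·0.39 / (0.61·0.05) = 12.148.
Smallest integer k = 13.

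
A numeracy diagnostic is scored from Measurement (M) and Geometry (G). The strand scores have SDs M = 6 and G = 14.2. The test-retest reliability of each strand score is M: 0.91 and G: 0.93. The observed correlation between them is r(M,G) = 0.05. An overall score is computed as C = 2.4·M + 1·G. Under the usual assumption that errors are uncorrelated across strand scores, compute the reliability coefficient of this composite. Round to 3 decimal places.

0.924

Var(C) = 2.4²·6² + 14.2² + 2·[2.4·6·14.2·0.05] = 409 + 20.448 = 429.448.
Under uncorrelated errors the observed covariances equal the true-score covariances, so only the own-variance terms attenuate.
True-score variance = [2.4²·6²·0.91 + 14.2²·0.93] + 20.448 = 376.223 + 20.448 = 396.671.
Reliability = 396.671 / 429.448 = 0.924.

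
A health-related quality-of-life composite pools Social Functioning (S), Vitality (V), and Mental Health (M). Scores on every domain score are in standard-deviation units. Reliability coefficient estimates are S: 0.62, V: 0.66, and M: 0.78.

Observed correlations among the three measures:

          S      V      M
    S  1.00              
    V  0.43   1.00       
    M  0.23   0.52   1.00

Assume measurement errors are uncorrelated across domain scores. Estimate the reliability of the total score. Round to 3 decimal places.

0.825

Var(S+V+M) = 3 + 2·[0.43 + 0.23 + 0.52] = 3 + 2.36 = 5.36.
Under uncorrelated errors the observed covariances equal the true-score covariances, so only the own-variance terms attenuate.
True-score variance = [0.62 + 0.66 + 0.78] + 2.36 = 2.06 + 2.36 = 4.42.
Reliability = 4.42 / 5.36 = 0.825.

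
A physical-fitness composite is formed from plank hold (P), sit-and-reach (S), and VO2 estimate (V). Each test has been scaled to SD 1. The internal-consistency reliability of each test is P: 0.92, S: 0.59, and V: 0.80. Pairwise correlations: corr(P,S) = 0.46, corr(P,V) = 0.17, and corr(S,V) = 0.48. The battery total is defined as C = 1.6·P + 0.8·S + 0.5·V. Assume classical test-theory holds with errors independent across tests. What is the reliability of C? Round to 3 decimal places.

0.902

Var(C) = 1.6² + 0.8² + 0.5² + 2·[1.28·0.46 + 0.8·0.17 + 0.4·0.48] = 3.45 + 1.8336 = 5.2836.
Because errors are independent across components, Cov(Tᵢ,Tⱼ) = Cov(Xᵢ,Xⱼ); the off-diagonal part of the true-score variance is the same as above.
True-score variance = [1.6²·0.92 + 0.8²·0.59 + 0.5²·0.80] + 1.8336 = 2.9328 + 1.8336 = 4.7664.
Reliability = 4.7664 / 5.2836 = 0.902.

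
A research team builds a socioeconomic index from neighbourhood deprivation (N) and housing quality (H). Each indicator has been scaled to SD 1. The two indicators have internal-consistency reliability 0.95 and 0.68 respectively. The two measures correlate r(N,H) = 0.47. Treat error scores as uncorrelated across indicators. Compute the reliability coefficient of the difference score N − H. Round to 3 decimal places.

0.651

Var(N−H) = 1 + 1 − 2·0.47 = 2 − 0.94 = 1.06.
Because errors are independent across components, Cov(Tᵢ,Tⱼ) = Cov(Xᵢ,Xⱼ); the off-diagonal part of the true-score variance is the same as above.
True-score variance = [0.95 + 0.68] − 0.94 = 1.63 − 0.94 = 0.69.
Reliability = 0.69 / 1.06 = 0.651.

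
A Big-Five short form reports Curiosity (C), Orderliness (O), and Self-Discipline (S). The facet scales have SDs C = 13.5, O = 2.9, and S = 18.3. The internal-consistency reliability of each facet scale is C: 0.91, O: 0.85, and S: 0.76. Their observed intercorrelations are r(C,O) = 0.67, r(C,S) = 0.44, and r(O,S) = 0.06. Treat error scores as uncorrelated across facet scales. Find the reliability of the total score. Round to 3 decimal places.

0.878

Var(C+O+S) = 13.5² + 2.9² + 18.3² + 2·[13.5·2.9·0.67 + 13.5·18.3·0.44 + 2.9·18.3·0.06] = 525.55 + 276.233 = 801.783.
With uncorrelated errors the cross-covariances are all true-score covariance, so they carry over unchanged; only the diagonal terms shrink to ρᵢσᵢ².
True-score variance = [13.5²·0.91 + 2.9²·0.85 + 18.3²·0.76] + 276.233 = 427.512 + 276.233 = 703.746.
Reliability = 703.746 / 801.783 = 0.878.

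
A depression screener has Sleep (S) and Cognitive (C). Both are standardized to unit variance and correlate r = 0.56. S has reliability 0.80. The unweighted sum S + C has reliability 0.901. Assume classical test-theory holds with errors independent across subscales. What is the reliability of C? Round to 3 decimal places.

Var(S+C) = 2 + 2·0.56 = 3.120.
True-score variance = ρ_S + ρ_C + 2·0.56, so 0.901 = (0.80 + ρ_C + 1.12) / 3.120.
ρ_C = 0.901·3.120 − 0.80 − 1.12 = 0.891.

0.891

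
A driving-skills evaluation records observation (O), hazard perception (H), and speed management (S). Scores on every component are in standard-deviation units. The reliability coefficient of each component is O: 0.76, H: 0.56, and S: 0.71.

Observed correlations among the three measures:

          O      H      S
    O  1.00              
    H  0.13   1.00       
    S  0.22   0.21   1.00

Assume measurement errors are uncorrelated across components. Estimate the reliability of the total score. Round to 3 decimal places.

Var(O+H+S) = 3 + 2·[0.13 + 0.22 + 0.21] = 3 + 1.12 = 4.12.
With uncorrelated errors the cross-covariances are all true-score covariance, so they carry over unchanged; only the diagonal terms shrink to ρᵢσᵢ².
True-score variance = [0.76 + 0.56 + 0.71] + 1.12 = 2.03 + 1.12 = 3.15.
Reliability = 3.15 / 4.12 = 0.765.

0.765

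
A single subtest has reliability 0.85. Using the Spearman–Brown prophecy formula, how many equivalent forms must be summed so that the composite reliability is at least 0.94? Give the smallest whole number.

3

k ≥ ρ*(1−ρ₁)/(ρ₁(1−ρ*)) = 0.94·0.15 / (0.85·0.06) = 2.765.
Smallest integer k = 3.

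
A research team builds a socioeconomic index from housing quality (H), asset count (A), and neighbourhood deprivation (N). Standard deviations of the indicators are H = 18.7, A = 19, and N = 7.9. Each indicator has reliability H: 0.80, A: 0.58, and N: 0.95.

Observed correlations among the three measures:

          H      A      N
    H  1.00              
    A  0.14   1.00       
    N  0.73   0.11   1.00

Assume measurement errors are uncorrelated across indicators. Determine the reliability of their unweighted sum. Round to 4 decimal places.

0.7996

Var(H+A+N) = 18.7² + 19² + 7.9² + 2·[18.7·19·0.14 + 18.7·7.9·0.73 + 19·7.9·0.11] = 773.1 + 348.192 = 1121.29.
With uncorrelated errors the cross-covariances are all true-score covariance, so they carry over unchanged; only the diagonal terms shrink to ρᵢσᵢ².
True-score variance = [18.7²·0.80 + 19²·0.58 + 7.9²·0.95] + 348.192 = 548.422 + 348.192 = 896.613.
Reliability = 896.613 / 1121.29 = 0.7996.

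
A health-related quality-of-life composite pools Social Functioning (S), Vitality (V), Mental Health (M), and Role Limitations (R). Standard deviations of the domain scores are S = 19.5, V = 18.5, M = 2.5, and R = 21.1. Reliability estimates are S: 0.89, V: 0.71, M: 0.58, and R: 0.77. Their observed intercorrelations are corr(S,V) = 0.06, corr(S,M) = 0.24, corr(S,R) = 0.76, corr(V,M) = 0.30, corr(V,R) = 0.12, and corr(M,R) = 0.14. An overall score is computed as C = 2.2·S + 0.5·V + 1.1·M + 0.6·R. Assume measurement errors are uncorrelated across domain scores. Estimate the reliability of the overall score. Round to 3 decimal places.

Var(C) = 2.2²·19.5² + 0.5²·18.5² + 1.1²·2.5² + 0.6²·21.1² + 2·[1.1·19.5·18.5·0.06 + 2.42·19.5·2.5·0.24 + 1.32·19.5·21.1·0.76 + 0.55·18.5·2.5·0.30 + 0.3·18.5·21.1·0.12 + 0.66·2.5·21.1·0.14] = 2093.81 + 982.896 = 3076.71.
With uncorrelated errors the cross-covariances are all true-score covariance, so they carry over unchanged; only the diagonal terms shrink to ρᵢσᵢ².
True-score variance = [2.2²·19.5²·0.89 + 0.5²·18.5²·0.71 + 1.1²·2.5²·0.58 + 0.6²·21.1²·0.77] + 982.896 = 1826.51 + 982.896 = 2809.41.
Reliability = 2809.41 / 3076.71 = 0.913.

0.913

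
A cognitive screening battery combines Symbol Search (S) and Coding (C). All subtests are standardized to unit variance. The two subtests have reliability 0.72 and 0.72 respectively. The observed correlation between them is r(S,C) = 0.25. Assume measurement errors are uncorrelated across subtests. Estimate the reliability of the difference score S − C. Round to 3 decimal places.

0.627

Var(S−C) = 1 + 1 − 2·0.25 = 2 − 0.5 = 1.5.
Under uncorrelated errors the observed covariances equal the true-score covariances, so only the own-variance terms attenuate.
True-score variance = [0.72 + 0.72] − 0.5 = 1.44 − 0.5 = 0.94.
Reliability = 0.94 / 1.5 = 0.627.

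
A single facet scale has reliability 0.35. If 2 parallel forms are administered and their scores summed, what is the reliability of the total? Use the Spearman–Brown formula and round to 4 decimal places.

ρ_k = kρ / (1 + (k−1)ρ) = 2·0.35 / (1 + 1·0.35) = 0.700 / 1.350 = 0.5185.

0.5185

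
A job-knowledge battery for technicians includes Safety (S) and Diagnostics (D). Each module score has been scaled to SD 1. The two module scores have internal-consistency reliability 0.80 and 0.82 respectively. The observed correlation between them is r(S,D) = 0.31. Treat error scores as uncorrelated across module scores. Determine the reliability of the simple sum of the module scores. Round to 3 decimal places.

0.855

Var(S+D) = 2 + 2·[0.31] = 2 + 0.62 = 2.62.
Under uncorrelated errors the observed covariances equal the true-score covariances, so only the own-variance terms attenuate.
True-score variance = [0.80 + 0.82] + 0.62 = 1.62 + 0.62 = 2.24.
Reliability = 2.24 / 2.62 = 0.855.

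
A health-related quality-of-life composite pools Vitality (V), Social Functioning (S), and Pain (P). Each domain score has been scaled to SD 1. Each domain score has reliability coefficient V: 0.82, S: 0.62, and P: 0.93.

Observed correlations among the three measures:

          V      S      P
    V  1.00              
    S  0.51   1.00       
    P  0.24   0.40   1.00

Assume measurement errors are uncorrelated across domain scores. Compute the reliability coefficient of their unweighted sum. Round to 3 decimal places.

Var(V+S+P) = 3 + 2·[0.51 + 0.24 + 0.40] = 3 + 2.3 = 5.3.
Because errors are independent across components, Cov(Tᵢ,Tⱼ) = Cov(Xᵢ,Xⱼ); the off-diagonal part of the true-score variance is the same as above.
True-score variance = [0.82 + 0.62 + 0.93] + 2.3 = 2.37 + 2.3 = 4.67.
Reliability = 4.67 / 5.3 = 0.881.

0.881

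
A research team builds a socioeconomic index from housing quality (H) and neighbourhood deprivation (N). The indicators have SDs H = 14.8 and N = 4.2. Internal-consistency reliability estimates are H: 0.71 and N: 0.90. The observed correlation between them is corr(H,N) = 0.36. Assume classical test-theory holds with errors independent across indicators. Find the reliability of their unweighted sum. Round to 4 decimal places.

0.7680

Var(H+N) = 14.8² + 4.2² + 2·[14.8·4.2·0.36] = 236.68 + 44.7552 = 281.435.
Because errors are independent across components, Cov(Tᵢ,Tⱼ) = Cov(Xᵢ,Xⱼ); the off-diagonal part of the true-score variance is the same as above.
True-score variance = [14.8²·0.71 + 4.2²·0.90] + 44.7552 = 171.394 + 44.7552 = 216.15.
Reliability = 216.15 / 281.435 = 0.7680.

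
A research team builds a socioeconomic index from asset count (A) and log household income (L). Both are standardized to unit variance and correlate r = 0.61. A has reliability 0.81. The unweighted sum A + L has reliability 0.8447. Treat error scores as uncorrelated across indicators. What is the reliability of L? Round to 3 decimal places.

Var(A+L) = 2 + 2·0.61 = 3.220.
True-score variance = ρ_A + ρ_L + 2·0.61, so 0.8447 = (0.81 + ρ_L + 1.22) / 3.220.
ρ_L = 0.8447·3.220 − 0.81 − 1.22 = 0.690.

0.690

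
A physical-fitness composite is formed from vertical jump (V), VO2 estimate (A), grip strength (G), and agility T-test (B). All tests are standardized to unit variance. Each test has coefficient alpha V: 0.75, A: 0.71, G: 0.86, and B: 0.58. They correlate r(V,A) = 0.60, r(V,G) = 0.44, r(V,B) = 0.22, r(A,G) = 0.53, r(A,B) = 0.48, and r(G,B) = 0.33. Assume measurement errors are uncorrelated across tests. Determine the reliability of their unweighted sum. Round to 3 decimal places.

0.880

Var(V+A+G+B) = 4 + 2·[0.60 + 0.44 + 0.22 + 0.53 + 0.48 + 0.33] = 4 + 5.2 = 9.2.
Because errors are independent across components, Cov(Tᵢ,Tⱼ) = Cov(Xᵢ,Xⱼ); the off-diagonal part of the true-score variance is the same as above.
True-score variance = [0.75 + 0.71 + 0.86 + 0.58] + 5.2 = 2.9 + 5.2 = 8.1.
Reliability = 8.1 / 9.2 = 0.880.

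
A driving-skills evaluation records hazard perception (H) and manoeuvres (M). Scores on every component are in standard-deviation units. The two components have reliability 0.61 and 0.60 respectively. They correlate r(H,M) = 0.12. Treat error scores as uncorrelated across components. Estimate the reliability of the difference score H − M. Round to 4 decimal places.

0.5511

Var(H−M) = 1 + 1 − 2·0.12 = 2 − 0.24 = 1.76.
With uncorrelated errors the cross-covariances are all true-score covariance, so they carry over unchanged; only the diagonal terms shrink to ρᵢσᵢ².
True-score variance = [0.61 + 0.60] − 0.24 = 1.21 − 0.24 = 0.97.
Reliability = 0.97 / 1.76 = 0.5511.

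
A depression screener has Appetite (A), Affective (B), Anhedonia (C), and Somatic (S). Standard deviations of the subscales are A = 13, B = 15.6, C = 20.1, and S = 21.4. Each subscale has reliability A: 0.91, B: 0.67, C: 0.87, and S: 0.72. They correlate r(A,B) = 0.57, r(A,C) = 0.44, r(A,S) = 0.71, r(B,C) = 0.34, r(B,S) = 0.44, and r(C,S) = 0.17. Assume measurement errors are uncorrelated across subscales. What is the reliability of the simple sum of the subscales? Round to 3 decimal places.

0.901

Var(A+B+C+S) = 13² + 15.6² + 20.1² + 21.4² + 2·[13·15.6·0.57 + 13·20.1·0.44 + 13·21.4·0.71 + 15.6·20.1·0.34 + 15.6·21.4·0.44 + 20.1·21.4·0.17] = 1274.33 + 1509.43 = 2783.76.
With uncorrelated errors the cross-covariances are all true-score covariance, so they carry over unchanged; only the diagonal terms shrink to ρᵢσᵢ².
True-score variance = [13²·0.91 + 15.6²·0.67 + 20.1²·0.87 + 21.4²·0.72] + 1509.43 = 998.061 + 1509.43 = 2507.49.
Reliability = 2507.49 / 2783.76 = 0.901.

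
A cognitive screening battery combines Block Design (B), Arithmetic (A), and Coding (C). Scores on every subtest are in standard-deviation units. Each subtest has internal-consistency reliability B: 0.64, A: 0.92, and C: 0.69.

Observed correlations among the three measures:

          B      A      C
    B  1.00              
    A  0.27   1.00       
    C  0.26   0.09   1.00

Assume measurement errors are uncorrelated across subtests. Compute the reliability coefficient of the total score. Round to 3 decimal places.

Var(B+A+C) = 3 + 2·[0.27 + 0.26 + 0.09] = 3 + 1.24 = 4.24.
Under uncorrelated errors the observed covariances equal the true-score covariances, so only the own-variance terms attenuate.
True-score variance = [0.64 + 0.92 + 0.69] + 1.24 = 2.25 + 1.24 = 3.49.
Reliability = 3.49 / 4.24 = 0.823.

0.823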